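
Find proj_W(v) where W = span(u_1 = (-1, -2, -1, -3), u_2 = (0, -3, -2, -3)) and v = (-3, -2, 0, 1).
proj_W(v) = (-37/41, -5/41, 9/41, -42/41)

Set up U = [u_1 | ... | u_2] ∈ R^(4×2). The projector onto W = col(U) is P = U (U^T U)^(-1) U^T.
Compute U^T U =
  [15, 17]
  [17, 22],
and U^T v = (4, 3).
Solve U^T U · c = U^T v for the coefficients: c = (37/41, -23/41). The projection is proj_W(v) = U c.
Check: (v - proj_W(v)) · u_1 = 0  (should be 0).
Check: (v - proj_W(v)) · u_2 = 0  (should be 0).
Result: proj_W(v) = (-37/41, -5/41, 9/41, -42/41).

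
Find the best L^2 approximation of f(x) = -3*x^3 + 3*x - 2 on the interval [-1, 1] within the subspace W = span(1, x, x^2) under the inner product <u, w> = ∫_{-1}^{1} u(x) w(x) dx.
g(x) = 6*x/5 - 2

The best approximation g ∈ W is the orthogonal projection of f onto W. Writing g = a_0 + a_1 x + a_2 x^2, the coefficients solve the normal equations G · a = b where
  G_{ij} = <φ_i, φ_j> and b_i = <f, φ_i>, with φ_0 = 1, φ_1 = x, φ_2 = x^2.
G =
  [2, 0, 2/3]
  [0, 2/3, 0]
  [2/3, 0, 2/5],
b = (-4, 4/5, -4/3).
Solving gives a_0 = -2, a_1 = 6/5, a_2 = 0, so
  g(x) = 6*x/5 - 2.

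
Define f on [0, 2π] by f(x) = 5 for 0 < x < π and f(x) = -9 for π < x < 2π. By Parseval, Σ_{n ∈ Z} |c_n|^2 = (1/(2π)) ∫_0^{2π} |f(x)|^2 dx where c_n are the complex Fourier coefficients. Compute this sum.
Σ |c_n|^2 = 53

Parseval equates the L^2 energy of f (normalised by 1/(2π)) with the ℓ^2 sum of its Fourier coefficients: (1/(2π)) ∫_0^{2π} |f|^2 = Σ |c_n|^2.
Compute the left side: (1/(2π)) [∫_0^π 5^2 dx + ∫_π^{2π} (-9)^2 dx] = (1/(2π)) · (25π + 81π) = (25 + 81)/2 = 53.
So Σ_{n ∈ Z} |c_n|^2 = 53.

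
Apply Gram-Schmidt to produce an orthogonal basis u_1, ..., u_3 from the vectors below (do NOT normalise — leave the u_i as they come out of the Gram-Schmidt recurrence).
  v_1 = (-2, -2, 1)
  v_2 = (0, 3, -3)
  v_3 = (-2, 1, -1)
Orthogonal basis:
  u_1 = (-2, -2, 1)
  u_2 = (-2, 1, -2)
  u_3 = (-2/9, 4/9, 4/9)

Apply the Gram-Schmidt recurrence
  u_1 = v_1
  u_i = v_i − Σ_{j<i} ((v_i · u_j) / (u_j · u_j)) · u_j.

Step by step this gives:
  u_1 = (-2, -2, 1)
  u_2 = (-2, 1, -2)
  u_3 = (-2/9, 4/9, 4/9)

Orthogonality check:
  u_2 · u_1 = 0 (should be 0)
  u_3 · u_1 = 0 (should be 0)
  u_3 · u_2 = 0 (should be 0)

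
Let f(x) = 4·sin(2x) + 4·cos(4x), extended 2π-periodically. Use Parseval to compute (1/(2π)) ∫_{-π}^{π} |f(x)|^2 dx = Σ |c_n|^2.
Σ |c_n|^2 = 16

Expand |f|^2 and use orthogonality of {sin(nx), cos(mx)} on [-π, π]:
  ∫_{-π}^{π} sin(nx)^2 dx = π, ∫ cos(mx)^2 dx = π, and cross terms integrate to 0.
So ∫_{-π}^{π} f(x)^2 dx = 4^2 · π + 4^2 · π = (16 + 16)π.
Divide by 2π: (16 + 16)/2 = 16.
By Parseval, this equals Σ |c_n|^2.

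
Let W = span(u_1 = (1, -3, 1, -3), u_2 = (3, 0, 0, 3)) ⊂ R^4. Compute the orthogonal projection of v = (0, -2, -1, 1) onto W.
proj_W(v) = (5/6, -1/2, 1/6, 1/6)

Set up U = [u_1 | ... | u_2] ∈ R^(4×2). The projector onto W = col(U) is P = U (U^T U)^(-1) U^T.
Compute U^T U =
  [20, -6]
  [-6, 18],
and U^T v = (2, 3).
Solve U^T U · c = U^T v for the coefficients: c = (1/6, 2/9). The projection is proj_W(v) = U c.
Check: (v - proj_W(v)) · u_1 = 0  (should be 0).
Check: (v - proj_W(v)) · u_2 = 0  (should be 0).
Result: proj_W(v) = (5/6, -1/2, 1/6, 1/6).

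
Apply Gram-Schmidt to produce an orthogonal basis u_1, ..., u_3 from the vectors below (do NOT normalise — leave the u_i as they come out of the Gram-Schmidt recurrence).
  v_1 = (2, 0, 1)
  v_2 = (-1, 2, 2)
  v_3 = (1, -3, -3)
Orthogonal basis:
  u_1 = (2, 0, 1)
  u_2 = (-1, 2, 2)
  u_3 = (-2/45, -1/9, 4/45)

Apply the Gram-Schmidt recurrence
  u_1 = v_1
  u_i = v_i − Σ_{j<i} ((v_i · u_j) / (u_j · u_j)) · u_j.

Step by step this gives:
  u_1 = (2, 0, 1)
  u_2 = (-1, 2, 2)
  u_3 = (-2/45, -1/9, 4/45)

Orthogonality check:
  u_2 · u_1 = 0 (should be 0)
  u_3 · u_1 = 0 (should be 0)
  u_3 · u_2 = 0 (should be 0)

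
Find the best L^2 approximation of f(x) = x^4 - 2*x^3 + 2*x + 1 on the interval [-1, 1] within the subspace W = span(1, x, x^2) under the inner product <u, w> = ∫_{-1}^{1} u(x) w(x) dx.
g(x) = 6*x^2/7 + 4*x/5 + 32/35

The best approximation g ∈ W is the orthogonal projection of f onto W. Writing g = a_0 + a_1 x + a_2 x^2, the coefficients solve the normal equations G · a = b where
  G_{ij} = <φ_i, φ_j> and b_i = <f, φ_i>, with φ_0 = 1, φ_1 = x, φ_2 = x^2.
G =
  [2, 0, 2/3]
  [0, 2/3, 0]
  [2/3, 0, 2/5],
b = (12/5, 8/15, 20/21).
Solving gives a_0 = 32/35, a_1 = 4/5, a_2 = 6/7, so
  g(x) = 6*x^2/7 + 4*x/5 + 32/35.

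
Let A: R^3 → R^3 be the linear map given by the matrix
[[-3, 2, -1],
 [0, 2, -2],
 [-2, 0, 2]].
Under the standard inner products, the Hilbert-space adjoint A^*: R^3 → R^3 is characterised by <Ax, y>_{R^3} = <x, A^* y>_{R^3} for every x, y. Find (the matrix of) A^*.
A^* = A^T =
[[-3, 0, -2],
 [2, 2, 0],
 [-1, -2, 2]]

For real matrices with standard dot products, the defining identity <Ax, y> = <x, A^* y> gives (Ax)^T y = x^T (A^*) y, i.e. x^T A^T y = x^T (A^*) y. Since this holds for all x, y, we must have A^* = A^T. Therefore
A^* =
[[-3, 0, -2],
 [2, 2, 0],
 [-1, -2, 2]].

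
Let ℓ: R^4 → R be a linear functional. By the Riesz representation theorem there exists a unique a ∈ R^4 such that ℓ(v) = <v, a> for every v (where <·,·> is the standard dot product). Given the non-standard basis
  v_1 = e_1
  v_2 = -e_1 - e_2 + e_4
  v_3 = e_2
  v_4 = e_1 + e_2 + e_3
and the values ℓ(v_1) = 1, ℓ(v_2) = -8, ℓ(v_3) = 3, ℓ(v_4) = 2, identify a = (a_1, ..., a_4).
a = (1, 3, -2, -4)

Write a = (a_1, ..., a_4) in the standard basis. For each basis vector v_i, ℓ(v_i) = <v_i, a> is a linear equation in the a_j's. Collect the n equations into a matrix system V a = ℓ, where row i of V is v_i (expressed in the standard basis). Since V is invertible (lower-triangular with 1s on the diagonal, up to permutation), solve by back-substitution:
  V =
[[1, 0, 0, 0],
 [-1, -1, 0, 1],
 [0, 1, 0, 0],
 [1, 1, 1, 0]]
  V a = (1, -8, 3, 2)
Solving gives a = (1, 3, -2, -4).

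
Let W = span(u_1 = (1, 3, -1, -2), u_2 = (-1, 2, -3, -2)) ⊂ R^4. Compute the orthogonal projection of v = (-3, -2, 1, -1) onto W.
proj_W(v) = (-31/21, -38/21, -13/21, 6/7)

Set up U = [u_1 | ... | u_2] ∈ R^(4×2). The projector onto W = col(U) is P = U (U^T U)^(-1) U^T.
Compute U^T U =
  [15, 12]
  [12, 18],
and U^T v = (-8, -2).
Solve U^T U · c = U^T v for the coefficients: c = (-20/21, 11/21). The projection is proj_W(v) = U c.
Check: (v - proj_W(v)) · u_1 = 0  (should be 0).
Check: (v - proj_W(v)) · u_2 = 0  (should be 0).
Result: proj_W(v) = (-31/21, -38/21, -13/21, 6/7).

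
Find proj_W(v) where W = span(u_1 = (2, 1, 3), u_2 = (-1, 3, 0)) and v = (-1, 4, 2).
proj_W(v) = (-40/139, 589/139, 201/139)

Set up U = [u_1 | ... | u_2] ∈ R^(3×2). The projector onto W = col(U) is P = U (U^T U)^(-1) U^T.
Compute U^T U =
  [14, 1]
  [1, 10],
and U^T v = (8, 13).
Solve U^T U · c = U^T v for the coefficients: c = (67/139, 174/139). The projection is proj_W(v) = U c.
Check: (v - proj_W(v)) · u_1 = 0  (should be 0).
Check: (v - proj_W(v)) · u_2 = 0  (should be 0).
Result: proj_W(v) = (-40/139, 589/139, 201/139).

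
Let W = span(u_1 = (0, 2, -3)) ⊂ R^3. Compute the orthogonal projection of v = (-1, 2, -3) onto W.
proj_W(v) = (0, 2, -3)

Set up U = [u_1 | ... | u_1] ∈ R^(3×1). The projector onto W = col(U) is P = U (U^T U)^(-1) U^T.
Compute U^T U =
  [13],
and U^T v = (13).
Solve U^T U · c = U^T v for the coefficients: c = (1). The projection is proj_W(v) = U c.
Check: (v - proj_W(v)) · u_1 = 0  (should be 0).
Result: proj_W(v) = (0, 2, -3).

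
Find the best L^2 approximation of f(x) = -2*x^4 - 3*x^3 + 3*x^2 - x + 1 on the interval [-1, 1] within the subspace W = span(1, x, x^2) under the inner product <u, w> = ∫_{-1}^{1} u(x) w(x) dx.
g(x) = 9*x^2/7 - 14*x/5 + 41/35

The best approximation g ∈ W is the orthogonal projection of f onto W. Writing g = a_0 + a_1 x + a_2 x^2, the coefficients solve the normal equations G · a = b where
  G_{ij} = <φ_i, φ_j> and b_i = <f, φ_i>, with φ_0 = 1, φ_1 = x, φ_2 = x^2.
G =
  [2, 0, 2/3]
  [0, 2/3, 0]
  [2/3, 0, 2/5],
b = (16/5, -28/15, 136/105).
Solving gives a_0 = 41/35, a_1 = -14/5, a_2 = 9/7, so
  g(x) = 9*x^2/7 - 14*x/5 + 41/35.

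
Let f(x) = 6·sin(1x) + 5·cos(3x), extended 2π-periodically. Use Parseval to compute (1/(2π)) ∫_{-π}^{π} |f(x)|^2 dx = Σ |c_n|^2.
Σ |c_n|^2 = 61/2

Expand |f|^2 and use orthogonality of {sin(nx), cos(mx)} on [-π, π]:
  ∫_{-π}^{π} sin(nx)^2 dx = π, ∫ cos(mx)^2 dx = π, and cross terms integrate to 0.
So ∫_{-π}^{π} f(x)^2 dx = 6^2 · π + 5^2 · π = (36 + 25)π.
Divide by 2π: (36 + 25)/2 = 61/2.
By Parseval, this equals Σ |c_n|^2.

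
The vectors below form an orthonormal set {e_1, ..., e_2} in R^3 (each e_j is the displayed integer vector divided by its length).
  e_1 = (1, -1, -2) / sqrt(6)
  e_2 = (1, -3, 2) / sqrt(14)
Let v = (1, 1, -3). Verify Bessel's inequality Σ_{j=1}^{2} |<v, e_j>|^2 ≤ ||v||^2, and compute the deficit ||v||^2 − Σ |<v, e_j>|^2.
Σ |<v, e_j>|^2 = 74/7; ||v||^2 = 11; deficit = 3/7

Write each e_j = u_j / sqrt(<u_j, u_j>) where u_j is the displayed integer vector. Then <v, e_j> = <v, u_j> / sqrt(<u_j, u_j>), so |<v, e_j>|^2 = <v, u_j>^2 / <u_j, u_j>.
Coefficients: <v, e_1> = 6/sqrt(6), <v, e_2> = -8/sqrt(14).
Square and sum: Σ |<v, e_j>|^2 = 74/7.
Compute ||v||^2 = v·v = 11.
Deficit = 11 − 74/7 = 3/7 ≥ 0, confirming Bessel's inequality. (The deficit equals ||v − Σ <v,e_j> e_j||^2, the squared distance from v to span{e_j}.)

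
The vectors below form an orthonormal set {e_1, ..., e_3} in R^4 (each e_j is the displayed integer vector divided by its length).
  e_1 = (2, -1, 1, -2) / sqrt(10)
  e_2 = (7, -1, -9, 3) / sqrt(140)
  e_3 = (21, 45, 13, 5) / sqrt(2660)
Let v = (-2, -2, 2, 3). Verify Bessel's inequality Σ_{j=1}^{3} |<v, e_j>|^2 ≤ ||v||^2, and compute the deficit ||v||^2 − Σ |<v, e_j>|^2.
Σ |<v, e_j>|^2 = 937/95; ||v||^2 = 21; deficit = 1058/95

Write each e_j = u_j / sqrt(<u_j, u_j>) where u_j is the displayed integer vector. Then <v, e_j> = <v, u_j> / sqrt(<u_j, u_j>), so |<v, e_j>|^2 = <v, u_j>^2 / <u_j, u_j>.
Coefficients: <v, e_1> = -6/sqrt(10), <v, e_2> = -21/sqrt(140), <v, e_3> = -91/sqrt(2660).
Square and sum: Σ |<v, e_j>|^2 = 937/95.
Compute ||v||^2 = v·v = 21.
Deficit = 21 − 937/95 = 1058/95 ≥ 0, confirming Bessel's inequality. (The deficit equals ||v − Σ <v,e_j> e_j||^2, the squared distance from v to span{e_j}.)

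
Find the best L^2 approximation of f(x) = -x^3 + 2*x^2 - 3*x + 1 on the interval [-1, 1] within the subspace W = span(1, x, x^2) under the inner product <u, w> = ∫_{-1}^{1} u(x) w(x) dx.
g(x) = 2*x^2 - 18*x/5 + 1

The best approximation g ∈ W is the orthogonal projection of f onto W. Writing g = a_0 + a_1 x + a_2 x^2, the coefficients solve the normal equations G · a = b where
  G_{ij} = <φ_i, φ_j> and b_i = <f, φ_i>, with φ_0 = 1, φ_1 = x, φ_2 = x^2.
G =
  [2, 0, 2/3]
  [0, 2/3, 0]
  [2/3, 0, 2/5],
b = (10/3, -12/5, 22/15).
Solving gives a_0 = 1, a_1 = -18/5, a_2 = 2, so
  g(x) = 2*x^2 - 18*x/5 + 1.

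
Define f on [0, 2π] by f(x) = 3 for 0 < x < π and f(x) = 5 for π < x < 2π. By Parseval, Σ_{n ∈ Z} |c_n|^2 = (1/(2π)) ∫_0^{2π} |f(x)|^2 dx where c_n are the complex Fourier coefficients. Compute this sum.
Σ |c_n|^2 = 17

Parseval equates the L^2 energy of f (normalised by 1/(2π)) with the ℓ^2 sum of its Fourier coefficients: (1/(2π)) ∫_0^{2π} |f|^2 = Σ |c_n|^2.
Compute the left side: (1/(2π)) [∫_0^π 3^2 dx + ∫_π^{2π} 5^2 dx] = (1/(2π)) · (9π + 25π) = (9 + 25)/2 = 17.
So Σ_{n ∈ Z} |c_n|^2 = 17.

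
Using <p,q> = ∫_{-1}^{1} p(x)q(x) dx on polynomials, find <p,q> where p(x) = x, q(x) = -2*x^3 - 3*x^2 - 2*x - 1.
<p,q> = -32/15

Expand the product: p(x)·q(x) = -2*x^4 - 3*x^3 - 2*x^2 - x.
∫_{-1}^{1} of each monomial x^k gives [2/(k+1) if k even, 0 if k odd]. Integrating term-by-term (or equivalently evaluating the antiderivative F(x) = -2*x^5/5 - 3*x^4/4 - 2*x^3/3 - x^2/2 at the endpoints):
  F(1) − F(−1) = -139/60 − (-11/60) = -32/15.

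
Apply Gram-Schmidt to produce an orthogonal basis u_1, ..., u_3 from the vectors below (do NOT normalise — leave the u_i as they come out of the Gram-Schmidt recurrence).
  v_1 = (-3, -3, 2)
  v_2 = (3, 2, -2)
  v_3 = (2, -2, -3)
Orthogonal basis:
  u_1 = (-3, -3, 2)
  u_2 = (9/22, -13/22, -3/11)
  u_3 = (-10/13, 0, -15/13)

Apply the Gram-Schmidt recurrence
  u_1 = v_1
  u_i = v_i − Σ_{j<i} ((v_i · u_j) / (u_j · u_j)) · u_j.

Step by step this gives:
  u_1 = (-3, -3, 2)
  u_2 = (9/22, -13/22, -3/11)
  u_3 = (-10/13, 0, -15/13)

Orthogonality check:
  u_2 · u_1 = 0 (should be 0)
  u_3 · u_1 = 0 (should be 0)
  u_3 · u_2 = 0 (should be 0)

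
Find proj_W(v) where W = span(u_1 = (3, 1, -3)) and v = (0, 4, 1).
proj_W(v) = (3/19, 1/19, -3/19)

Set up U = [u_1 | ... | u_1] ∈ R^(3×1). The projector onto W = col(U) is P = U (U^T U)^(-1) U^T.
Compute U^T U =
  [19],
and U^T v = (1).
Solve U^T U · c = U^T v for the coefficients: c = (1/19). The projection is proj_W(v) = U c.
Check: (v - proj_W(v)) · u_1 = 0  (should be 0).
Result: proj_W(v) = (3/19, 1/19, -3/19).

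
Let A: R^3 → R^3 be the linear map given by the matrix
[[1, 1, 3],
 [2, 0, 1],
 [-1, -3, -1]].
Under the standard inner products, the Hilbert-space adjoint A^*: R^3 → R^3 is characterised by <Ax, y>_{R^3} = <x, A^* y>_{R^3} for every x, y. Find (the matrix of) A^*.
A^* = A^T =
[[1, 2, -1],
 [1, 0, -3],
 [3, 1, -1]]

For real matrices with standard dot products, the defining identity <Ax, y> = <x, A^* y> gives (Ax)^T y = x^T (A^*) y, i.e. x^T A^T y = x^T (A^*) y. Since this holds for all x, y, we must have A^* = A^T. Therefore
A^* =
[[1, 2, -1],
 [1, 0, -3],
 [3, 1, -1]].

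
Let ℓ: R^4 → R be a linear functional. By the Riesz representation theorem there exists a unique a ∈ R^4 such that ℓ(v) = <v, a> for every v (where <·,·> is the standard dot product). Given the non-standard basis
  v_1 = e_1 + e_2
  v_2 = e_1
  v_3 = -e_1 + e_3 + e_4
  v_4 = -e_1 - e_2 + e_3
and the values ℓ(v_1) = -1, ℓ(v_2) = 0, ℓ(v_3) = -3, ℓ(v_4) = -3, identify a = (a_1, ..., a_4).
a = (0, -1, -4, 1)

Write a = (a_1, ..., a_4) in the standard basis. For each basis vector v_i, ℓ(v_i) = <v_i, a> is a linear equation in the a_j's. Collect the n equations into a matrix system V a = ℓ, where row i of V is v_i (expressed in the standard basis). Since V is invertible (lower-triangular with 1s on the diagonal, up to permutation), solve by back-substitution:
  V =
[[1, 1, 0, 0],
 [1, 0, 0, 0],
 [-1, 0, 1, 1],
 [-1, -1, 1, 0]]
  V a = (-1, 0, -3, -3)
Solving gives a = (0, -1, -4, 1).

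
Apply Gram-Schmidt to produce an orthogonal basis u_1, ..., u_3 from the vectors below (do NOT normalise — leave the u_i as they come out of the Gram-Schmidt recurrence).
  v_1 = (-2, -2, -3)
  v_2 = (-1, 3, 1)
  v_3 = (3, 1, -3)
Orthogonal basis:
  u_1 = (-2, -2, -3)
  u_2 = (-31/17, 37/17, -4/17)
  u_3 = (175/69, 125/69, -200/69)

Apply the Gram-Schmidt recurrence
  u_1 = v_1
  u_i = v_i − Σ_{j<i} ((v_i · u_j) / (u_j · u_j)) · u_j.

Step by step this gives:
  u_1 = (-2, -2, -3)
  u_2 = (-31/17, 37/17, -4/17)
  u_3 = (175/69, 125/69, -200/69)

Orthogonality check:
  u_2 · u_1 = 0 (should be 0)
  u_3 · u_1 = 0 (should be 0)
  u_3 · u_2 = 0 (should be 0)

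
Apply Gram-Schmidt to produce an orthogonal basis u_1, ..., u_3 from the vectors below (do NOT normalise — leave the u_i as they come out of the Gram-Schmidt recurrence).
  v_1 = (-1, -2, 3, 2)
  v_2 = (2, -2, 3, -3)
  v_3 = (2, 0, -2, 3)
Orthogonal basis:
  u_1 = (-1, -2, 3, 2)
  u_2 = (41/18, -13/9, 13/6, -32/9)
  u_3 = (1265/443, -370/443, -331/443, 759/443)

Apply the Gram-Schmidt recurrence
  u_1 = v_1
  u_i = v_i − Σ_{j<i} ((v_i · u_j) / (u_j · u_j)) · u_j.

Step by step this gives:
  u_1 = (-1, -2, 3, 2)
  u_2 = (41/18, -13/9, 13/6, -32/9)
  u_3 = (1265/443, -370/443, -331/443, 759/443)

Orthogonality check:
  u_2 · u_1 = 0 (should be 0)
  u_3 · u_1 = 0 (should be 0)
  u_3 · u_2 = 0 (should be 0)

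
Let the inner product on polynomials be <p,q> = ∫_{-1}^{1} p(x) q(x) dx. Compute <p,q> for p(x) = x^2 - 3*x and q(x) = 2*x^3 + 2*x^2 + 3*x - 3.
<p,q> = -48/5

Expand the product: p(x)·q(x) = 2*x^5 - 4*x^4 - 3*x^3 - 12*x^2 + 9*x.
∫_{-1}^{1} of each monomial x^k gives [2/(k+1) if k even, 0 if k odd]. Integrating term-by-term (or equivalently evaluating the antiderivative F(x) = x^6/3 - 4*x^5/5 - 3*x^4/4 - 4*x^3 + 9*x^2/2 at the endpoints):
  F(1) − F(−1) = -43/60 − (533/60) = -48/5.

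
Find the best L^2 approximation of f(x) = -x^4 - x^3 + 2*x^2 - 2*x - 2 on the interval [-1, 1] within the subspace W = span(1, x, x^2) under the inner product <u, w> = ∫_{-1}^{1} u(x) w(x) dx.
g(x) = 8*x^2/7 - 13*x/5 - 67/35

The best approximation g ∈ W is the orthogonal projection of f onto W. Writing g = a_0 + a_1 x + a_2 x^2, the coefficients solve the normal equations G · a = b where
  G_{ij} = <φ_i, φ_j> and b_i = <f, φ_i>, with φ_0 = 1, φ_1 = x, φ_2 = x^2.
G =
  [2, 0, 2/3]
  [0, 2/3, 0]
  [2/3, 0, 2/5],
b = (-46/15, -26/15, -86/105).
Solving gives a_0 = -67/35, a_1 = -13/5, a_2 = 8/7, so
  g(x) = 8*x^2/7 - 13*x/5 - 67/35.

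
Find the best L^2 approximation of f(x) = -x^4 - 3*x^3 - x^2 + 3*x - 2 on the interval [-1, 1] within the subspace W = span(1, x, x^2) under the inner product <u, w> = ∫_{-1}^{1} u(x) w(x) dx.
g(x) = -13*x^2/7 + 6*x/5 - 67/35

The best approximation g ∈ W is the orthogonal projection of f onto W. Writing g = a_0 + a_1 x + a_2 x^2, the coefficients solve the normal equations G · a = b where
  G_{ij} = <φ_i, φ_j> and b_i = <f, φ_i>, with φ_0 = 1, φ_1 = x, φ_2 = x^2.
G =
  [2, 0, 2/3]
  [0, 2/3, 0]
  [2/3, 0, 2/5],
b = (-76/15, 4/5, -212/105).
Solving gives a_0 = -67/35, a_1 = 6/5, a_2 = -13/7, so
  g(x) = -13*x^2/7 + 6*x/5 - 67/35.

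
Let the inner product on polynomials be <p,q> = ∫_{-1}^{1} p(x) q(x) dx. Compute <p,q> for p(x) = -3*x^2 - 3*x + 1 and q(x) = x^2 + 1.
<p,q> = -8/15

Expand the product: p(x)·q(x) = -3*x^4 - 3*x^3 - 2*x^2 - 3*x + 1.
∫_{-1}^{1} of each monomial x^k gives [2/(k+1) if k even, 0 if k odd]. Integrating term-by-term (or equivalently evaluating the antiderivative F(x) = -3*x^5/5 - 3*x^4/4 - 2*x^3/3 - 3*x^2/2 + x at the endpoints):
  F(1) − F(−1) = -151/60 − (-119/60) = -8/15.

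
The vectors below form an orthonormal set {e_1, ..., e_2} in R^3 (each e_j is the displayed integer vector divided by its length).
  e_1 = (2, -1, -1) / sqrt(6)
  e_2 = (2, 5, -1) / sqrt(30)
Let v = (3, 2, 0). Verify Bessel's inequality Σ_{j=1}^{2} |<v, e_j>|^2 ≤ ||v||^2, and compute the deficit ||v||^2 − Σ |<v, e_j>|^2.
Σ |<v, e_j>|^2 = 56/5; ||v||^2 = 13; deficit = 9/5

Write each e_j = u_j / sqrt(<u_j, u_j>) where u_j is the displayed integer vector. Then <v, e_j> = <v, u_j> / sqrt(<u_j, u_j>), so |<v, e_j>|^2 = <v, u_j>^2 / <u_j, u_j>.
Coefficients: <v, e_1> = 4/sqrt(6), <v, e_2> = 16/sqrt(30).
Square and sum: Σ |<v, e_j>|^2 = 56/5.
Compute ||v||^2 = v·v = 13.
Deficit = 13 − 56/5 = 9/5 ≥ 0, confirming Bessel's inequality. (The deficit equals ||v − Σ <v,e_j> e_j||^2, the squared distance from v to span{e_j}.)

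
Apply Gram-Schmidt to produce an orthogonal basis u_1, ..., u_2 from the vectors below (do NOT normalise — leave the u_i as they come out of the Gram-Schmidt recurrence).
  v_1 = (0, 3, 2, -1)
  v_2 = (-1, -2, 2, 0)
Orthogonal basis:
  u_1 = (0, 3, 2, -1)
  u_2 = (-1, -11/7, 16/7, -1/7)

Apply the Gram-Schmidt recurrence
  u_1 = v_1
  u_i = v_i − Σ_{j<i} ((v_i · u_j) / (u_j · u_j)) · u_j.

Step by step this gives:
  u_1 = (0, 3, 2, -1)
  u_2 = (-1, -11/7, 16/7, -1/7)

Orthogonality check:
  u_2 · u_1 = 0 (should be 0)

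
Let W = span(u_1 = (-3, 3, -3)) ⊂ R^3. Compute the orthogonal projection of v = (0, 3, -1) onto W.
proj_W(v) = (-4/3, 4/3, -4/3)

Set up U = [u_1 | ... | u_1] ∈ R^(3×1). The projector onto W = col(U) is P = U (U^T U)^(-1) U^T.
Compute U^T U =
  [27],
and U^T v = (12).
Solve U^T U · c = U^T v for the coefficients: c = (4/9). The projection is proj_W(v) = U c.
Check: (v - proj_W(v)) · u_1 = 0  (should be 0).
Result: proj_W(v) = (-4/3, 4/3, -4/3).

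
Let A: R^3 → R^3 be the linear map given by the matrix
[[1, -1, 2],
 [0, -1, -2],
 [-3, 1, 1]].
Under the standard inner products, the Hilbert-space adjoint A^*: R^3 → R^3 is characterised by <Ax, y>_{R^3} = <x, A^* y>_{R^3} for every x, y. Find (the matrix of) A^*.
A^* = A^T =
[[1, 0, -3],
 [-1, -1, 1],
 [2, -2, 1]]

For real matrices with standard dot products, the defining identity <Ax, y> = <x, A^* y> gives (Ax)^T y = x^T (A^*) y, i.e. x^T A^T y = x^T (A^*) y. Since this holds for all x, y, we must have A^* = A^T. Therefore
A^* =
[[1, 0, -3],
 [-1, -1, 1],
 [2, -2, 1]].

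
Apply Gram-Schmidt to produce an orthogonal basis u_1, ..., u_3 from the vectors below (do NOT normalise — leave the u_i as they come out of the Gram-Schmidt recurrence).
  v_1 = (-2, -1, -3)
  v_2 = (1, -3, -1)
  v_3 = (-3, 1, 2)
Orthogonal basis:
  u_1 = (-2, -1, -3)
  u_2 = (11/7, -19/7, -1/7)
  u_3 = (-44/23, -55/46, 77/46)

Apply the Gram-Schmidt recurrence
  u_1 = v_1
  u_i = v_i − Σ_{j<i} ((v_i · u_j) / (u_j · u_j)) · u_j.

Step by step this gives:
  u_1 = (-2, -1, -3)
  u_2 = (11/7, -19/7, -1/7)
  u_3 = (-44/23, -55/46, 77/46)

Orthogonality check:
  u_2 · u_1 = 0 (should be 0)
  u_3 · u_1 = 0 (should be 0)
  u_3 · u_2 = 0 (should be 0)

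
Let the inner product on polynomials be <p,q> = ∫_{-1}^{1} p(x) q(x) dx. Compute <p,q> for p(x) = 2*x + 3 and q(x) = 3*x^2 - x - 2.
<p,q> = -22/3

Expand the product: p(x)·q(x) = 6*x^3 + 7*x^2 - 7*x - 6.
∫_{-1}^{1} of each monomial x^k gives [2/(k+1) if k even, 0 if k odd]. Integrating term-by-term (or equivalently evaluating the antiderivative F(x) = 3*x^4/2 + 7*x^3/3 - 7*x^2/2 - 6*x at the endpoints):
  F(1) − F(−1) = -17/3 − (5/3) = -22/3.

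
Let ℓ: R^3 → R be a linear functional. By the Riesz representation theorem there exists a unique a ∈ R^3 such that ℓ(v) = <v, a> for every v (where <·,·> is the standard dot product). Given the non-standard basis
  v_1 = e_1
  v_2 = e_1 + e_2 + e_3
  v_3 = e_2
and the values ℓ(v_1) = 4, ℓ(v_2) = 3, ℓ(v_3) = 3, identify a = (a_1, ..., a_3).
a = (4, 3, -4)

Write a = (a_1, ..., a_3) in the standard basis. For each basis vector v_i, ℓ(v_i) = <v_i, a> is a linear equation in the a_j's. Collect the n equations into a matrix system V a = ℓ, where row i of V is v_i (expressed in the standard basis). Since V is invertible (lower-triangular with 1s on the diagonal, up to permutation), solve by back-substitution:
  V =
[[1, 0, 0],
 [1, 1, 1],
 [0, 1, 0]]
  V a = (4, 3, 3)
Solving gives a = (4, 3, -4).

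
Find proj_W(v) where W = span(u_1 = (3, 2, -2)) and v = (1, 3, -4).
proj_W(v) = (3, 2, -2)

Set up U = [u_1 | ... | u_1] ∈ R^(3×1). The projector onto W = col(U) is P = U (U^T U)^(-1) U^T.
Compute U^T U =
  [17],
and U^T v = (17).
Solve U^T U · c = U^T v for the coefficients: c = (1). The projection is proj_W(v) = U c.
Check: (v - proj_W(v)) · u_1 = 0  (should be 0).
Result: proj_W(v) = (3, 2, -2).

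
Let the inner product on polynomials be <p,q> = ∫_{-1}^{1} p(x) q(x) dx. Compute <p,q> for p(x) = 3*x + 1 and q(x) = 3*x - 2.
<p,q> = 2

Expand the product: p(x)·q(x) = 9*x^2 - 3*x - 2.
∫_{-1}^{1} of each monomial x^k gives [2/(k+1) if k even, 0 if k odd]. Integrating term-by-term (or equivalently evaluating the antiderivative F(x) = 3*x^3 - 3*x^2/2 - 2*x at the endpoints):
  F(1) − F(−1) = -1/2 − (-5/2) = 2.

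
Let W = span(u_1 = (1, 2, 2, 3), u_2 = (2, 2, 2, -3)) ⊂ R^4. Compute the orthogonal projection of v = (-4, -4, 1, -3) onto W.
proj_W(v) = (-536/377, -930/377, -930/377, -969/377)

Set up U = [u_1 | ... | u_2] ∈ R^(4×2). The projector onto W = col(U) is P = U (U^T U)^(-1) U^T.
Compute U^T U =
  [18, 1]
  [1, 21],
and U^T v = (-19, -5).
Solve U^T U · c = U^T v for the coefficients: c = (-394/377, -71/377). The projection is proj_W(v) = U c.
Check: (v - proj_W(v)) · u_1 = 0  (should be 0).
Check: (v - proj_W(v)) · u_2 = 0  (should be 0).
Result: proj_W(v) = (-536/377, -930/377, -930/377, -969/377).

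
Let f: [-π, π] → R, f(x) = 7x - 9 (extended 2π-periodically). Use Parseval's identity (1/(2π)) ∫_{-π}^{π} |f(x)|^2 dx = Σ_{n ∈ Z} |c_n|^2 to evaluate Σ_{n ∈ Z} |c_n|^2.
Σ |c_n|^2 = 49π^2/3 + 81

Expand and integrate term by term over [-π, π]:
  ∫ (7x)^2 dx = 49·(2π^3/3); ∫ 2·7·(-9)·x dx = 0 (odd integrand); ∫ (-9)^2 dx = 81·2π.
So (1/(2π)) ∫_{-π}^{π} (7x - 9)^2 dx = 49π^2/3 + 81 = 49π^2/3 + 81.
Parseval ⇒ Σ |c_n|^2 = 49π^2/3 + 81.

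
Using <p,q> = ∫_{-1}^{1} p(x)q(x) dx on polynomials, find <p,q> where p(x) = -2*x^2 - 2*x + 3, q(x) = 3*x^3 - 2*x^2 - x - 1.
<p,q> = -122/15

Expand the product: p(x)·q(x) = -6*x^5 - 2*x^4 + 15*x^3 - 2*x^2 - x - 3.
∫_{-1}^{1} of each monomial x^k gives [2/(k+1) if k even, 0 if k odd]. Integrating term-by-term (or equivalently evaluating the antiderivative F(x) = -x^6 - 2*x^5/5 + 15*x^4/4 - 2*x^3/3 - x^2/2 - 3*x at the endpoints):
  F(1) − F(−1) = -109/60 − (379/60) = -122/15.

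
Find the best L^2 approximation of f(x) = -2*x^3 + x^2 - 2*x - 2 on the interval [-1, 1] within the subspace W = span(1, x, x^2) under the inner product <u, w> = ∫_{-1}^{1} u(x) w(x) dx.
g(x) = x^2 - 16*x/5 - 2

The best approximation g ∈ W is the orthogonal projection of f onto W. Writing g = a_0 + a_1 x + a_2 x^2, the coefficients solve the normal equations G · a = b where
  G_{ij} = <φ_i, φ_j> and b_i = <f, φ_i>, with φ_0 = 1, φ_1 = x, φ_2 = x^2.
G =
  [2, 0, 2/3]
  [0, 2/3, 0]
  [2/3, 0, 2/5],
b = (-10/3, -32/15, -14/15).
Solving gives a_0 = -2, a_1 = -16/5, a_2 = 1, so
  g(x) = x^2 - 16*x/5 - 2.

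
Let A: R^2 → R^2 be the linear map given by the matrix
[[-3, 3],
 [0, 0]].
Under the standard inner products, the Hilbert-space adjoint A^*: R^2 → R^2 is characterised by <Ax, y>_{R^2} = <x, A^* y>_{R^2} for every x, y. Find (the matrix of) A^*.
A^* = A^T =
[[-3, 0],
 [3, 0]]

For real matrices with standard dot products, the defining identity <Ax, y> = <x, A^* y> gives (Ax)^T y = x^T (A^*) y, i.e. x^T A^T y = x^T (A^*) y. Since this holds for all x, y, we must have A^* = A^T. Therefore
A^* =
[[-3, 0],
 [3, 0]].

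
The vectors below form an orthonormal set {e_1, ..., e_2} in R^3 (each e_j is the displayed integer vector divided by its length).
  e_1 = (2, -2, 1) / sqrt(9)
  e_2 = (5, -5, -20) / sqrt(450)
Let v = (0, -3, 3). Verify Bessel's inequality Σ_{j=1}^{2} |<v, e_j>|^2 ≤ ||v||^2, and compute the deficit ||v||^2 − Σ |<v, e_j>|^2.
Σ |<v, e_j>|^2 = 27/2; ||v||^2 = 18; deficit = 9/2

Write each e_j = u_j / sqrt(<u_j, u_j>) where u_j is the displayed integer vector. Then <v, e_j> = <v, u_j> / sqrt(<u_j, u_j>), so |<v, e_j>|^2 = <v, u_j>^2 / <u_j, u_j>.
Coefficients: <v, e_1> = 9/sqrt(9), <v, e_2> = -45/sqrt(450).
Square and sum: Σ |<v, e_j>|^2 = 27/2.
Compute ||v||^2 = v·v = 18.
Deficit = 18 − 27/2 = 9/2 ≥ 0, confirming Bessel's inequality. (The deficit equals ||v − Σ <v,e_j> e_j||^2, the squared distance from v to span{e_j}.)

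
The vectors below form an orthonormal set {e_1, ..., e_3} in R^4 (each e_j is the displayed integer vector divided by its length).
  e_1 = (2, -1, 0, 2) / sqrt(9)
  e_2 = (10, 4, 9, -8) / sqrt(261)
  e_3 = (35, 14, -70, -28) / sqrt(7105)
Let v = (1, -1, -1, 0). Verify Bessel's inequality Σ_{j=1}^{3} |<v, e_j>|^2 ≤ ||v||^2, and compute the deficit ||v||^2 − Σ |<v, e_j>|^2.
Σ |<v, e_j>|^2 = 11/5; ||v||^2 = 3; deficit = 4/5

Write each e_j = u_j / sqrt(<u_j, u_j>) where u_j is the displayed integer vector. Then <v, e_j> = <v, u_j> / sqrt(<u_j, u_j>), so |<v, e_j>|^2 = <v, u_j>^2 / <u_j, u_j>.
Coefficients: <v, e_1> = 3/sqrt(9), <v, e_2> = -3/sqrt(261), <v, e_3> = 91/sqrt(7105).
Square and sum: Σ |<v, e_j>|^2 = 11/5.
Compute ||v||^2 = v·v = 3.
Deficit = 3 − 11/5 = 4/5 ≥ 0, confirming Bessel's inequality. (The deficit equals ||v − Σ <v,e_j> e_j||^2, the squared distance from v to span{e_j}.)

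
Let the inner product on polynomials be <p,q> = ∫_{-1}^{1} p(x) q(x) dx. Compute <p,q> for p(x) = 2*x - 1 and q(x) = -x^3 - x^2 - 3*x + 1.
<p,q> = -92/15

Expand the product: p(x)·q(x) = -2*x^4 - x^3 - 5*x^2 + 5*x - 1.
∫_{-1}^{1} of each monomial x^k gives [2/(k+1) if k even, 0 if k odd]. Integrating term-by-term (or equivalently evaluating the antiderivative F(x) = -2*x^5/5 - x^4/4 - 5*x^3/3 + 5*x^2/2 - x at the endpoints):
  F(1) − F(−1) = -49/60 − (319/60) = -92/15.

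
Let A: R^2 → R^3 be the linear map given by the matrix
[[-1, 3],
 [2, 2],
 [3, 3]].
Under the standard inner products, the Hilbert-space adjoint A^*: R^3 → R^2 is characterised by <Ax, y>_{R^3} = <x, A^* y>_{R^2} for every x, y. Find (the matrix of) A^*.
A^* = A^T =
[[-1, 2, 3],
 [3, 2, 3]]

For real matrices with standard dot products, the defining identity <Ax, y> = <x, A^* y> gives (Ax)^T y = x^T (A^*) y, i.e. x^T A^T y = x^T (A^*) y. Since this holds for all x, y, we must have A^* = A^T. Therefore
A^* =
[[-1, 2, 3],
 [3, 2, 3]].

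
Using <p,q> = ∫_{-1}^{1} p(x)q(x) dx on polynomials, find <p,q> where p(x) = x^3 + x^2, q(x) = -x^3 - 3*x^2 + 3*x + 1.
<p,q> = 8/21

Expand the product: p(x)·q(x) = -x^6 - 4*x^5 + 4*x^3 + x^2.
∫_{-1}^{1} of each monomial x^k gives [2/(k+1) if k even, 0 if k odd]. Integrating term-by-term (or equivalently evaluating the antiderivative F(x) = -x^7/7 - 2*x^6/3 + x^4 + x^3/3 at the endpoints):
  F(1) − F(−1) = 11/21 − (1/7) = 8/21.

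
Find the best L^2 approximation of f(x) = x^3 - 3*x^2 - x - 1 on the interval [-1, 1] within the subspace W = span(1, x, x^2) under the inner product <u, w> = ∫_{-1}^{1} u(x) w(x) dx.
g(x) = -3*x^2 - 2*x/5 - 1

The best approximation g ∈ W is the orthogonal projection of f onto W. Writing g = a_0 + a_1 x + a_2 x^2, the coefficients solve the normal equations G · a = b where
  G_{ij} = <φ_i, φ_j> and b_i = <f, φ_i>, with φ_0 = 1, φ_1 = x, φ_2 = x^2.
G =
  [2, 0, 2/3]
  [0, 2/3, 0]
  [2/3, 0, 2/5],
b = (-4, -4/15, -28/15).
Solving gives a_0 = -1, a_1 = -2/5, a_2 = -3, so
  g(x) = -3*x^2 - 2*x/5 - 1.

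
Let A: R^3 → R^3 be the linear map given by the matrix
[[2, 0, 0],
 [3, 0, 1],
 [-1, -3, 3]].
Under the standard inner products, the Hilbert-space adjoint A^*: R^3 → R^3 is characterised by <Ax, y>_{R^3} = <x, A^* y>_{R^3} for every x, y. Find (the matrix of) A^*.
A^* = A^T =
[[2, 3, -1],
 [0, 0, -3],
 [0, 1, 3]]

For real matrices with standard dot products, the defining identity <Ax, y> = <x, A^* y> gives (Ax)^T y = x^T (A^*) y, i.e. x^T A^T y = x^T (A^*) y. Since this holds for all x, y, we must have A^* = A^T. Therefore
A^* =
[[2, 3, -1],
 [0, 0, -3],
 [0, 1, 3]].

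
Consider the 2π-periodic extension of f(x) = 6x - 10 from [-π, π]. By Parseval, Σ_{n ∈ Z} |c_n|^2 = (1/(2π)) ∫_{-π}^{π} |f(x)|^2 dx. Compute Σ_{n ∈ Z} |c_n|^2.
Σ |c_n|^2 = 12π^2 + 100

Expand and integrate term by term over [-π, π]:
  ∫ (6x)^2 dx = 36·(2π^3/3); ∫ 2·6·(-10)·x dx = 0 (odd integrand); ∫ (-10)^2 dx = 100·2π.
So (1/(2π)) ∫_{-π}^{π} (6x - 10)^2 dx = 36π^2/3 + 100 = 12π^2 + 100.
Parseval ⇒ Σ |c_n|^2 = 12π^2 + 100.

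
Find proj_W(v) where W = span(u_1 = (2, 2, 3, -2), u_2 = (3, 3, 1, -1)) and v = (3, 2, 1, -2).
proj_W(v) = (335/131, 335/131, 191/131, -157/131)

Set up U = [u_1 | ... | u_2] ∈ R^(4×2). The projector onto W = col(U) is P = U (U^T U)^(-1) U^T.
Compute U^T U =
  [21, 17]
  [17, 20],
and U^T v = (17, 18).
Solve U^T U · c = U^T v for the coefficients: c = (34/131, 89/131). The projection is proj_W(v) = U c.
Check: (v - proj_W(v)) · u_1 = 0  (should be 0).
Check: (v - proj_W(v)) · u_2 = 0  (should be 0).
Result: proj_W(v) = (335/131, 335/131, 191/131, -157/131).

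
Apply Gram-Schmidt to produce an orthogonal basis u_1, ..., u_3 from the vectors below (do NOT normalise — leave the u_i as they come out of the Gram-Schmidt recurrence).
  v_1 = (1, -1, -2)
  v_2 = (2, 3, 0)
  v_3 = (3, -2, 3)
Orthogonal basis:
  u_1 = (1, -1, -2)
  u_2 = (13/6, 17/6, -1/3)
  u_3 = (246/77, -164/77, 205/77)

Apply the Gram-Schmidt recurrence
  u_1 = v_1
  u_i = v_i − Σ_{j<i} ((v_i · u_j) / (u_j · u_j)) · u_j.

Step by step this gives:
  u_1 = (1, -1, -2)
  u_2 = (13/6, 17/6, -1/3)
  u_3 = (246/77, -164/77, 205/77)

Orthogonality check:
  u_2 · u_1 = 0 (should be 0)
  u_3 · u_1 = 0 (should be 0)
  u_3 · u_2 = 0 (should be 0)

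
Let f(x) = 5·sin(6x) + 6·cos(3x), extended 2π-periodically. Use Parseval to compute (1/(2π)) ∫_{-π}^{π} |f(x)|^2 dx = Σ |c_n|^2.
Σ |c_n|^2 = 61/2

Expand |f|^2 and use orthogonality of {sin(nx), cos(mx)} on [-π, π]:
  ∫_{-π}^{π} sin(nx)^2 dx = π, ∫ cos(mx)^2 dx = π, and cross terms integrate to 0.
So ∫_{-π}^{π} f(x)^2 dx = 5^2 · π + 6^2 · π = (25 + 36)π.
Divide by 2π: (25 + 36)/2 = 61/2.
By Parseval, this equals Σ |c_n|^2.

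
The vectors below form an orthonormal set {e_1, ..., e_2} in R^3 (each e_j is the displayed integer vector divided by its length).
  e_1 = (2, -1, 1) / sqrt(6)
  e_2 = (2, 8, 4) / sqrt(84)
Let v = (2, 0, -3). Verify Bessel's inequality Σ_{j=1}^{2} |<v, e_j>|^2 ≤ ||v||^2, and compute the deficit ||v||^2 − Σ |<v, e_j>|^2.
Σ |<v, e_j>|^2 = 13/14; ||v||^2 = 13; deficit = 169/14

Write each e_j = u_j / sqrt(<u_j, u_j>) where u_j is the displayed integer vector. Then <v, e_j> = <v, u_j> / sqrt(<u_j, u_j>), so |<v, e_j>|^2 = <v, u_j>^2 / <u_j, u_j>.
Coefficients: <v, e_1> = 1/sqrt(6), <v, e_2> = -8/sqrt(84).
Square and sum: Σ |<v, e_j>|^2 = 13/14.
Compute ||v||^2 = v·v = 13.
Deficit = 13 − 13/14 = 169/14 ≥ 0, confirming Bessel's inequality. (The deficit equals ||v − Σ <v,e_j> e_j||^2, the squared distance from v to span{e_j}.)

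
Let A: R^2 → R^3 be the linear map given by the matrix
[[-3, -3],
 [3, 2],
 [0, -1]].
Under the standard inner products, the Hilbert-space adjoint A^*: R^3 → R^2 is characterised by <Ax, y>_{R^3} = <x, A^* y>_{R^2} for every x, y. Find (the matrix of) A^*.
A^* = A^T =
[[-3, 3, 0],
 [-3, 2, -1]]

For real matrices with standard dot products, the defining identity <Ax, y> = <x, A^* y> gives (Ax)^T y = x^T (A^*) y, i.e. x^T A^T y = x^T (A^*) y. Since this holds for all x, y, we must have A^* = A^T. Therefore
A^* =
[[-3, 3, 0],
 [-3, 2, -1]].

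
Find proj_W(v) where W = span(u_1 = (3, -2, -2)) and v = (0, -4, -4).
proj_W(v) = (48/17, -32/17, -32/17)

Set up U = [u_1 | ... | u_1] ∈ R^(3×1). The projector onto W = col(U) is P = U (U^T U)^(-1) U^T.
Compute U^T U =
  [17],
and U^T v = (16).
Solve U^T U · c = U^T v for the coefficients: c = (16/17). The projection is proj_W(v) = U c.
Check: (v - proj_W(v)) · u_1 = 0  (should be 0).
Result: proj_W(v) = (48/17, -32/17, -32/17).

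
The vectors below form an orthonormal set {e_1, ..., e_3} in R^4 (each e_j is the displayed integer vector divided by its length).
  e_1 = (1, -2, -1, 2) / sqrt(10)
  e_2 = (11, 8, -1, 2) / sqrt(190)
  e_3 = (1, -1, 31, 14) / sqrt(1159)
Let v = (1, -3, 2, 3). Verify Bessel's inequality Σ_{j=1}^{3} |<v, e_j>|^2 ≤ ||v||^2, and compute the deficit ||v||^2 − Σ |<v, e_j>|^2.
Σ |<v, e_j>|^2 = 1378/61; ||v||^2 = 23; deficit = 25/61

Write each e_j = u_j / sqrt(<u_j, u_j>) where u_j is the displayed integer vector. Then <v, e_j> = <v, u_j> / sqrt(<u_j, u_j>), so |<v, e_j>|^2 = <v, u_j>^2 / <u_j, u_j>.
Coefficients: <v, e_1> = 11/sqrt(10), <v, e_2> = -9/sqrt(190), <v, e_3> = 108/sqrt(1159).
Square and sum: Σ |<v, e_j>|^2 = 1378/61.
Compute ||v||^2 = v·v = 23.
Deficit = 23 − 1378/61 = 25/61 ≥ 0, confirming Bessel's inequality. (The deficit equals ||v − Σ <v,e_j> e_j||^2, the squared distance from v to span{e_j}.)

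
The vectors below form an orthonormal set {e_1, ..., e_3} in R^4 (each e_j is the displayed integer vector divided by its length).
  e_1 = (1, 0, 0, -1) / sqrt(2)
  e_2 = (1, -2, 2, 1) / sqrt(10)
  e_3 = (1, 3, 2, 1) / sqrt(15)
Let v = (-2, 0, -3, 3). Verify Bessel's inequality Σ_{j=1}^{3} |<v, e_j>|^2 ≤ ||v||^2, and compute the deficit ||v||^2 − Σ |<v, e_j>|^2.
Σ |<v, e_j>|^2 = 50/3; ||v||^2 = 22; deficit = 16/3

Write each e_j = u_j / sqrt(<u_j, u_j>) where u_j is the displayed integer vector. Then <v, e_j> = <v, u_j> / sqrt(<u_j, u_j>), so |<v, e_j>|^2 = <v, u_j>^2 / <u_j, u_j>.
Coefficients: <v, e_1> = -5/sqrt(2), <v, e_2> = -5/sqrt(10), <v, e_3> = -5/sqrt(15).
Square and sum: Σ |<v, e_j>|^2 = 50/3.
Compute ||v||^2 = v·v = 22.
Deficit = 22 − 50/3 = 16/3 ≥ 0, confirming Bessel's inequality. (The deficit equals ||v − Σ <v,e_j> e_j||^2, the squared distance from v to span{e_j}.)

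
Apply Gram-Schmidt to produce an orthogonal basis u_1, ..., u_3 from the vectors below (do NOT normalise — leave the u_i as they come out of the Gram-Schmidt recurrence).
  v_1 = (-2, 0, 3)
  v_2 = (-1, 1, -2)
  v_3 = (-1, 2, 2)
Orthogonal basis:
  u_1 = (-2, 0, 3)
  u_2 = (-21/13, 1, -14/13)
  u_3 = (45/62, 105/62, 15/31)

Apply the Gram-Schmidt recurrence
  u_1 = v_1
  u_i = v_i − Σ_{j<i} ((v_i · u_j) / (u_j · u_j)) · u_j.

Step by step this gives:
  u_1 = (-2, 0, 3)
  u_2 = (-21/13, 1, -14/13)
  u_3 = (45/62, 105/62, 15/31)

Orthogonality check:
  u_2 · u_1 = 0 (should be 0)
  u_3 · u_1 = 0 (should be 0)
  u_3 · u_2 = 0 (should be 0)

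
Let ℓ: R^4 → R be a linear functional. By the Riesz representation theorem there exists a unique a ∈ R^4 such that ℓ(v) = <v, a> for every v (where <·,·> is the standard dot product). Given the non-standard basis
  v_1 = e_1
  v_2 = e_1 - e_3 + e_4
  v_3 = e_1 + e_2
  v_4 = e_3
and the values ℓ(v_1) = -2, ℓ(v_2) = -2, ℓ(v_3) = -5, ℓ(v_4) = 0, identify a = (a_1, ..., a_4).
a = (-2, -3, 0, 0)

Write a = (a_1, ..., a_4) in the standard basis. For each basis vector v_i, ℓ(v_i) = <v_i, a> is a linear equation in the a_j's. Collect the n equations into a matrix system V a = ℓ, where row i of V is v_i (expressed in the standard basis). Since V is invertible (lower-triangular with 1s on the diagonal, up to permutation), solve by back-substitution:
  V =
[[1, 0, 0, 0],
 [1, 0, -1, 1],
 [1, 1, 0, 0],
 [0, 0, 1, 0]]
  V a = (-2, -2, -5, 0)
Solving gives a = (-2, -3, 0, 0).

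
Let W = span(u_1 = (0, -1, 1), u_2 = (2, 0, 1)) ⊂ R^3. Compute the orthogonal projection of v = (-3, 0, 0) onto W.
proj_W(v) = (-8/3, -2/3, -2/3)

Set up U = [u_1 | ... | u_2] ∈ R^(3×2). The projector onto W = col(U) is P = U (U^T U)^(-1) U^T.
Compute U^T U =
  [2, 1]
  [1, 5],
and U^T v = (0, -6).
Solve U^T U · c = U^T v for the coefficients: c = (2/3, -4/3). The projection is proj_W(v) = U c.
Check: (v - proj_W(v)) · u_1 = 0  (should be 0).
Check: (v - proj_W(v)) · u_2 = 0  (should be 0).
Result: proj_W(v) = (-8/3, -2/3, -2/3).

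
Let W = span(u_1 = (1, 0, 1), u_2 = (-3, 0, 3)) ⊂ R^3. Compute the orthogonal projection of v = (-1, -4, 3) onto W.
proj_W(v) = (-1, 0, 3)

Set up U = [u_1 | ... | u_2] ∈ R^(3×2). The projector onto W = col(U) is P = U (U^T U)^(-1) U^T.
Compute U^T U =
  [2, 0]
  [0, 18],
and U^T v = (2, 12).
Solve U^T U · c = U^T v for the coefficients: c = (1, 2/3). The projection is proj_W(v) = U c.
Check: (v - proj_W(v)) · u_1 = 0  (should be 0).
Check: (v - proj_W(v)) · u_2 = 0  (should be 0).
Result: proj_W(v) = (-1, 0, 3).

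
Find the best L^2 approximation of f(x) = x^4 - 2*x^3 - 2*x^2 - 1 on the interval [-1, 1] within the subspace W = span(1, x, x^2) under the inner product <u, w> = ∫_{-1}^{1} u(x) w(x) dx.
g(x) = -8*x^2/7 - 6*x/5 - 38/35

The best approximation g ∈ W is the orthogonal projection of f onto W. Writing g = a_0 + a_1 x + a_2 x^2, the coefficients solve the normal equations G · a = b where
  G_{ij} = <φ_i, φ_j> and b_i = <f, φ_i>, with φ_0 = 1, φ_1 = x, φ_2 = x^2.
G =
  [2, 0, 2/3]
  [0, 2/3, 0]
  [2/3, 0, 2/5],
b = (-44/15, -4/5, -124/105).
Solving gives a_0 = -38/35, a_1 = -6/5, a_2 = -8/7, so
  g(x) = -8*x^2/7 - 6*x/5 - 38/35.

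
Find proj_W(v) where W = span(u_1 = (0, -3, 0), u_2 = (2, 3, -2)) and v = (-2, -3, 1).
proj_W(v) = (-3/2, -3, 3/2)

Set up U = [u_1 | ... | u_2] ∈ R^(3×2). The projector onto W = col(U) is P = U (U^T U)^(-1) U^T.
Compute U^T U =
  [9, -9]
  [-9, 17],
and U^T v = (9, -15).
Solve U^T U · c = U^T v for the coefficients: c = (1/4, -3/4). The projection is proj_W(v) = U c.
Check: (v - proj_W(v)) · u_1 = 0  (should be 0).
Check: (v - proj_W(v)) · u_2 = 0  (should be 0).
Result: proj_W(v) = (-3/2, -3, 3/2).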